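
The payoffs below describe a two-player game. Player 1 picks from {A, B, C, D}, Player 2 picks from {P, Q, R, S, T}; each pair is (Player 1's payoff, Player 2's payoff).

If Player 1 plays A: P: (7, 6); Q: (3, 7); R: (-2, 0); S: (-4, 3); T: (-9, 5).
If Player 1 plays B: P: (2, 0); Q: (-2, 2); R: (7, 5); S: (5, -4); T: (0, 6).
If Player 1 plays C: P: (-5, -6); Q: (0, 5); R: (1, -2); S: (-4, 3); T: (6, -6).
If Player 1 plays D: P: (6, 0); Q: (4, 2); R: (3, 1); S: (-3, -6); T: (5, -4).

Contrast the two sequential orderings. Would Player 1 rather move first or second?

second

If Player 1 leads: Player 2's best replies are A→Q, B→T, C→Q, D→Q; Player 1's induced payoffs 3, 0, 0, 4; outcome (D, Q), payoffs (4, 2).
If Player 2 leads: Player 1's best replies are P→A, Q→D, R→B, S→B, T→C; Player 2's induced payoffs 6, 2, 5, -4, -6; outcome (A, P), payoffs (7, 6).
Player 1 gets 4 moving first and 7 moving second, so Player 1 prefers to move second.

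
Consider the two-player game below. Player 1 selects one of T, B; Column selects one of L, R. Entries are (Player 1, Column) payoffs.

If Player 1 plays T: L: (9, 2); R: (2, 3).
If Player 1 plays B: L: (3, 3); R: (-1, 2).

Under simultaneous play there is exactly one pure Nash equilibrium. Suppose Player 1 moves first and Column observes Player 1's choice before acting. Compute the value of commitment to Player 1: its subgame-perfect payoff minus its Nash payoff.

Backward induction with Player 1 moving first.
- T: BR = R, leader payoff 2.
- B: BR = L, leader payoff 3.
Among 2, 3, the best is 3 at B. Subgame-perfect outcome: (B, L) with payoffs (3, 3).
For the simultaneous game, intersect best replies.
Player 1's best replies: L→T; R→T.
Column's best replies: T→R; B→L.
The unique mutual best reply is (T, R), giving (2, 3).
Player 1's commitment gain: 3 − 2 = 1.

1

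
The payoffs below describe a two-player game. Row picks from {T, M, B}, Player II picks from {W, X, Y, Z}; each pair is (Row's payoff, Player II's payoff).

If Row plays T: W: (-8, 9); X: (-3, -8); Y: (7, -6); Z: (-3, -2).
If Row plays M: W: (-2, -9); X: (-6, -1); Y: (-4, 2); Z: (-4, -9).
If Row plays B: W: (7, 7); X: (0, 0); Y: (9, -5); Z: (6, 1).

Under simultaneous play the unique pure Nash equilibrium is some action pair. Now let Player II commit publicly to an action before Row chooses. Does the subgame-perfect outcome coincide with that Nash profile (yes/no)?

Solve by backward induction (Player II leads).
- W → Row plays B (best of -8, -2, 7); Player II gets 7.
- X → Row plays B (best of -3, -6, 0); Player II gets 0.
- Y → Row plays B (best of 7, -4, 9); Player II gets -5.
- Z → Row plays B (best of -3, -4, 6); Player II gets 1.
Player II's induced payoffs are 7, 0, -5, 1, so Player II commits to W. Subgame-perfect outcome: (B, W) with payoffs (7, 7).
For the simultaneous game, intersect best replies.
Row's best replies: W→B; X→B; Y→B; Z→B.
Player II's best replies: T→W; M→Y; B→W.
The unique mutual best reply is (B, W), giving (7, 7).
Sequential outcome (B, W) coincides with the Nash profile (B, W).

yes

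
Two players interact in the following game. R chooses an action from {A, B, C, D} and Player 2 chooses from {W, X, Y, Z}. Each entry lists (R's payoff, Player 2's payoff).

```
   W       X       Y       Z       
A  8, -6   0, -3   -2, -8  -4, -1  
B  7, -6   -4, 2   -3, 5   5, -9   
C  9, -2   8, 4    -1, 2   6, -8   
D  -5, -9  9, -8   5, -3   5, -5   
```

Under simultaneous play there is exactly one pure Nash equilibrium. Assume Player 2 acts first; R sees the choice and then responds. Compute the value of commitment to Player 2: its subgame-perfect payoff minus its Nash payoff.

1

Work backward from R's decision.
- W → R plays C (best of 8, 7, 9, -5); Player 2 gets -2.
- X → R plays D (best of 0, -4, 8, 9); Player 2 gets -8.
- Y → R plays D (best of -2, -3, -1, 5); Player 2 gets -3.
- Z → R plays C (best of -4, 5, 6, 5); Player 2 gets -8.
Player 2's induced payoffs are -2, -8, -3, -8, so Player 2 commits to W. Subgame-perfect outcome: (C, W) with payoffs (9, -2).
Now find the simultaneous Nash equilibrium.
R's best replies: W→C; X→D; Y→D; Z→C.
Player 2's best replies: A→Z; B→Y; C→X; D→Y.
Only (D, Y) has each player best-responding; Nash payoffs (5, -3).
Player 2's commitment gain: -2 − -3 = 1.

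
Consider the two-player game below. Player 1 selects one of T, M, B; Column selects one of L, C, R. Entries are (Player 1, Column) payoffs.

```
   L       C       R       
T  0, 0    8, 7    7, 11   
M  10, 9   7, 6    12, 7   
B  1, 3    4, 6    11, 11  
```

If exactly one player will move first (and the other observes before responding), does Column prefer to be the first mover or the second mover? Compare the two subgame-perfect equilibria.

second

If Player 1 leads: Column's best replies are T→R, M→L, B→R; Player 1's induced payoffs 7, 10, 11; outcome (B, R), payoffs (11, 11).
If Column leads: Player 1's best replies are L→M, C→T, R→M; Column's induced payoffs 9, 7, 7; outcome (M, L), payoffs (10, 9).
Column gets 9 moving first and 11 moving second, so Column prefers to move second.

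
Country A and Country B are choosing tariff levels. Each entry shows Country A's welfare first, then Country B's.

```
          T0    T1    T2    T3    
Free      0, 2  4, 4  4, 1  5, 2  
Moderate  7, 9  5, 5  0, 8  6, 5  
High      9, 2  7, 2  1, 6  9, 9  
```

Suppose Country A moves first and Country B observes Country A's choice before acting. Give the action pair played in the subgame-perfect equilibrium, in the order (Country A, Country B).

Work backward from Country B's decision.
- Free: BR = T1, leader payoff 4.
- Moderate: BR = T0, leader payoff 7.
- High: BR = T3, leader payoff 9.
Maximizing over 4, 7, 9, Country A chooses High. Subgame-perfect outcome: (High, T3) with payoffs (9, 9).

(High, T3)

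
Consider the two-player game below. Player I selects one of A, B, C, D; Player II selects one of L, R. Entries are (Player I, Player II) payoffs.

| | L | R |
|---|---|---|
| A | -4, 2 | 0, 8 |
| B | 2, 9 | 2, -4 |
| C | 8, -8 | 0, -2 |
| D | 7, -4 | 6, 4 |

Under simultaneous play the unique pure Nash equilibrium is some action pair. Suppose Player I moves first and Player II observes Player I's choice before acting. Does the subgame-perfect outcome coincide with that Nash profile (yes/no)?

yes

Solve by backward induction (Player I leads).
- A: Player II compares 2, 8 and picks R; Player I would get 0.
- B: Player II compares 9, -4 and picks L; Player I would get 2.
- C: Player II compares -8, -2 and picks R; Player I would get 0.
- D: Player II compares -4, 4 and picks R; Player I would get 6.
Among 0, 2, 0, 6, the best is 6 at D. Subgame-perfect outcome: (D, R) with payoffs (6, 4).
For the simultaneous game, intersect best replies.
Player I's best replies: L→C; R→D.
Player II's best replies: A→R; B→L; C→R; D→R.
The unique mutual best reply is (D, R), giving (6, 4).
Sequential outcome (D, R) coincides with the Nash profile (D, R).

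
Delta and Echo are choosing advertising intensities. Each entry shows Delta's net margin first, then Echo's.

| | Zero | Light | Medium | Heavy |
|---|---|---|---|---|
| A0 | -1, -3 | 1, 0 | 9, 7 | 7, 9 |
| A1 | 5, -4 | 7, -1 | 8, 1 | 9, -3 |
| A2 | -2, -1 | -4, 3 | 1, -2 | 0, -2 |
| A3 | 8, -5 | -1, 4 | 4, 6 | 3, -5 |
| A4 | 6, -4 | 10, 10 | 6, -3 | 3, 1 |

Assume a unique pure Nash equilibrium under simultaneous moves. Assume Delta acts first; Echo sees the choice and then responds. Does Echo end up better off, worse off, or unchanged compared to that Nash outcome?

unchanged

Work backward from Echo's decision.
- A0: BR = Heavy, leader payoff 7.
- A1: BR = Medium, leader payoff 8.
- A2: BR = Light, leader payoff -4.
- A3: BR = Medium, leader payoff 4.
- A4: BR = Light, leader payoff 10.
Delta's induced payoffs are 7, 8, -4, 4, 10, so Delta commits to A4. Subgame-perfect outcome: (A4, Light) with payoffs (10, 10).
For the simultaneous game, intersect best replies.
Delta's best replies: Zero→A3; Light→A4; Medium→A0; Heavy→A1.
Echo's best replies: A0→Heavy; A1→Medium; A2→Light; A3→Medium; A4→Light.
Only (A4, Light) has each player best-responding; Nash payoffs (10, 10).
Echo earns 10 sequentially versus 10 at the Nash outcome: unchanged.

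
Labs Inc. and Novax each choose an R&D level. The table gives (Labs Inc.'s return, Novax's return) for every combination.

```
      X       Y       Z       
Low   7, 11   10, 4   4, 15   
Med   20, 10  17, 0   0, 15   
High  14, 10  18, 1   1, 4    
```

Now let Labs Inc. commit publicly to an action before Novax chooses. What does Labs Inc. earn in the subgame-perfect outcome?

Backward induction with Labs Inc. moving first.
- Low: BR = Z, leader payoff 4.
- Med: BR = Z, leader payoff 0.
- High: BR = X, leader payoff 14.
Maximizing over 4, 0, 14, Labs Inc. chooses High. Subgame-perfect outcome: (High, X) with payoffs (14, 10).

14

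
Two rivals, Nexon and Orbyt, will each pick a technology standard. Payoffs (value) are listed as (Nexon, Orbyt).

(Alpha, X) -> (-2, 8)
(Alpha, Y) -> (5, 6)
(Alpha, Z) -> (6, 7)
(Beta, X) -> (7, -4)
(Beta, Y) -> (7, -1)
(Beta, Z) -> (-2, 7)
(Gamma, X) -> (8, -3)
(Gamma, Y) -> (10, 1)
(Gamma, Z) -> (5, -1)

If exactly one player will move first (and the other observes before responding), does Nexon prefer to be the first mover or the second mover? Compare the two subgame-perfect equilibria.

If Nexon leads: Orbyt's best replies are Alpha→X, Beta→Z, Gamma→Y; Nexon's induced payoffs -2, -2, 10; outcome (Gamma, Y), payoffs (10, 1).
If Orbyt leads: Nexon's best replies are X→Gamma, Y→Gamma, Z→Alpha; Orbyt's induced payoffs -3, 1, 7; outcome (Alpha, Z), payoffs (6, 7).
Nexon gets 10 moving first and 6 moving second, so Nexon prefers to move first.

first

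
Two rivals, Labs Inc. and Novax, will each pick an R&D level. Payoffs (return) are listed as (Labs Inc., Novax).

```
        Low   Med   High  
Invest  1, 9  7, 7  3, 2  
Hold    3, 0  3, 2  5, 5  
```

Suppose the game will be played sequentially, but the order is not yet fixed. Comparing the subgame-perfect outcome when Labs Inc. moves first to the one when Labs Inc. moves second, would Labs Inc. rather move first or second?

If Labs Inc. leads: Novax's best replies are Invest→Low, Hold→High; Labs Inc.'s induced payoffs 1, 5; outcome (Hold, High), payoffs (5, 5).
If Novax leads: Labs Inc.'s best replies are Low→Hold, Med→Invest, High→Hold; Novax's induced payoffs 0, 7, 5; outcome (Invest, Med), payoffs (7, 7).
Labs Inc. gets 5 moving first and 7 moving second, so Labs Inc. prefers to move second.

second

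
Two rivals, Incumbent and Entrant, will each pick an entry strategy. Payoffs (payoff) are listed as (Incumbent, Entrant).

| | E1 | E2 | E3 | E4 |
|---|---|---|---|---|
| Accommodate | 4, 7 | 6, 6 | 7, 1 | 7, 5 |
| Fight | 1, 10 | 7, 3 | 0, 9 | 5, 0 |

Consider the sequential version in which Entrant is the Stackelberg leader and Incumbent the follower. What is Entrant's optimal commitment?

Incumbent best-responds to each possible Entrant move:
- E1 → Incumbent plays Accommodate (best of 4, 1); Entrant gets 7.
- E2 → Incumbent plays Fight (best of 6, 7); Entrant gets 3.
- E3 → Incumbent plays Accommodate (best of 7, 0); Entrant gets 1.
- E4 → Incumbent plays Accommodate (best of 7, 5); Entrant gets 5.
Maximizing over 7, 3, 1, 5, Entrant chooses E1. Subgame-perfect outcome: (Accommodate, E1) with payoffs (4, 7).

E1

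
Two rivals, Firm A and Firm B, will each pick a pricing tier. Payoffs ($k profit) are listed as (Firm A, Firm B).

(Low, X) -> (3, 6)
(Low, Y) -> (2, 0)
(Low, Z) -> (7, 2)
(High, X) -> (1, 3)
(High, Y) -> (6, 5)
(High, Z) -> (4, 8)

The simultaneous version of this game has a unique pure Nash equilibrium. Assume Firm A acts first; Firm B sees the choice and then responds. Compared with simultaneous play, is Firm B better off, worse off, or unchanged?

better off

Firm B best-responds to each possible Firm A move:
- Low → Firm B plays X (best of 6, 0, 2); Firm A gets 3.
- High → Firm B plays Z (best of 3, 5, 8); Firm A gets 4.
Among 3, 4, the best is 4 at High. Subgame-perfect outcome: (High, Z) with payoffs (4, 8).
Now find the simultaneous Nash equilibrium.
Firm A's best replies: X→Low; Y→High; Z→Low.
Firm B's best replies: Low→X; High→Z.
Only (Low, X) has each player best-responding; Nash payoffs (3, 6).
Firm B earns 8 sequentially versus 6 at the Nash outcome: better off.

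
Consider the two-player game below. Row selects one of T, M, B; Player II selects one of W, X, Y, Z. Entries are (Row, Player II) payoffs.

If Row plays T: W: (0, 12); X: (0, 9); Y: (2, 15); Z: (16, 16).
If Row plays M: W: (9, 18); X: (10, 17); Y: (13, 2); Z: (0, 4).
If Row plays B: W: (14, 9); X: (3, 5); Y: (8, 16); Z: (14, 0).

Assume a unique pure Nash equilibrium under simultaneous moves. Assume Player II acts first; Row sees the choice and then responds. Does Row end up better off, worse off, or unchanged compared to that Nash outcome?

worse off

Row best-responds to each possible Player II move:
- W: Row compares 0, 9, 14 and picks B; Player II would get 9.
- X: Row compares 0, 10, 3 and picks M; Player II would get 17.
- Y: Row compares 2, 13, 8 and picks M; Player II would get 2.
- Z: Row compares 16, 0, 14 and picks T; Player II would get 16.
Maximizing over 9, 17, 2, 16, Player II chooses X. Subgame-perfect outcome: (M, X) with payoffs (10, 17).
For the simultaneous game, intersect best replies.
Row's best replies: W→B; X→M; Y→M; Z→T.
Player II's best replies: T→Z; M→W; B→Y.
The unique mutual best reply is (T, Z), giving (16, 16).
Row earns 10 sequentially versus 16 at the Nash outcome: worse off.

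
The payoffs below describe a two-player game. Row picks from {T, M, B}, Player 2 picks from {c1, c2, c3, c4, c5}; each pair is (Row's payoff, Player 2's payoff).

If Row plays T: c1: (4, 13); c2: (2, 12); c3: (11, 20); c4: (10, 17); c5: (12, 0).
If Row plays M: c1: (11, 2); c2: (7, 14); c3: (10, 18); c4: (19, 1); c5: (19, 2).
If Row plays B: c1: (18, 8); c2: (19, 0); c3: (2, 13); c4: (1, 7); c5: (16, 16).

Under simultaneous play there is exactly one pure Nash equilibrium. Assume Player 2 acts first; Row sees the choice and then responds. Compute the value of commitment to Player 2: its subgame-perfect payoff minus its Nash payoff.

Backward induction with Player 2 moving first.
- c1 → Row plays B (best of 4, 11, 18); Player 2 gets 8.
- c2 → Row plays B (best of 2, 7, 19); Player 2 gets 0.
- c3 → Row plays T (best of 11, 10, 2); Player 2 gets 20.
- c4 → Row plays M (best of 10, 19, 1); Player 2 gets 1.
- c5 → Row plays M (best of 12, 19, 16); Player 2 gets 2.
Among 8, 0, 20, 1, 2, the best is 20 at c3. Subgame-perfect outcome: (T, c3) with payoffs (11, 20).
For the simultaneous game, intersect best replies.
Row's best replies: c1→B; c2→B; c3→T; c4→M; c5→M.
Player 2's best replies: T→c3; M→c3; B→c5.
The unique mutual best reply is (T, c3), giving (11, 20).
Player 2's commitment gain: 20 − 20 = 0.

0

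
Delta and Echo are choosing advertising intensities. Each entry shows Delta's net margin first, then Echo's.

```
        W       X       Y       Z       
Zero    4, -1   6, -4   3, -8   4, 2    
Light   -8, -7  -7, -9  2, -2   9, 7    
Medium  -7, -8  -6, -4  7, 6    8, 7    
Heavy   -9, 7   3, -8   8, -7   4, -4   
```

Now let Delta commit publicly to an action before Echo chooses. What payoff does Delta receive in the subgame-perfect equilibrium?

9

Backward induction with Delta moving first.
- Zero → Echo plays Z (best of -1, -4, -8, 2); Delta gets 4.
- Light → Echo plays Z (best of -7, -9, -2, 7); Delta gets 9.
- Medium → Echo plays Z (best of -8, -4, 6, 7); Delta gets 8.
- Heavy → Echo plays W (best of 7, -8, -7, -4); Delta gets -9.
Among 4, 9, 8, -9, the best is 9 at Light. Subgame-perfect outcome: (Light, Z) with payoffs (9, 7).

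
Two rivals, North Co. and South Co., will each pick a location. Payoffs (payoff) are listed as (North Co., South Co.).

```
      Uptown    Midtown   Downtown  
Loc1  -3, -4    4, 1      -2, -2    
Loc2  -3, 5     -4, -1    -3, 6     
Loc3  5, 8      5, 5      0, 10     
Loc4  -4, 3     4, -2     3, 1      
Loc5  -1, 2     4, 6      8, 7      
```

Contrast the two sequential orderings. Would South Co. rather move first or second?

If North Co. leads: South Co.'s best replies are Loc1→Midtown, Loc2→Downtown, Loc3→Downtown, Loc4→Uptown, Loc5→Downtown; North Co.'s induced payoffs 4, -3, 0, -4, 8; outcome (Loc5, Downtown), payoffs (8, 7).
If South Co. leads: North Co.'s best replies are Uptown→Loc3, Midtown→Loc3, Downtown→Loc5; South Co.'s induced payoffs 8, 5, 7; outcome (Loc3, Uptown), payoffs (5, 8).
South Co. gets 8 moving first and 7 moving second, so South Co. prefers to move first.

first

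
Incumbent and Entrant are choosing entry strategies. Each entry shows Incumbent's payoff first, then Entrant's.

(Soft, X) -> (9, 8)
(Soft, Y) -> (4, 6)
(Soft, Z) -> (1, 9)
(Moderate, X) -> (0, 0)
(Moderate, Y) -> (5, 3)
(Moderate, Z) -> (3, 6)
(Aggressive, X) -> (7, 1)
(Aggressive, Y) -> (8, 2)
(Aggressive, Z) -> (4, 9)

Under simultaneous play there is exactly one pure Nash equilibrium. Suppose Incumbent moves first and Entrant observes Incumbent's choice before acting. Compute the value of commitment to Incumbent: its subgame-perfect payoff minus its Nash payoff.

Backward induction with Incumbent moving first.
- Soft: Entrant compares 8, 6, 9 and picks Z; Incumbent would get 1.
- Moderate: Entrant compares 0, 3, 6 and picks Z; Incumbent would get 3.
- Aggressive: Entrant compares 1, 2, 9 and picks Z; Incumbent would get 4.
Maximizing over 1, 3, 4, Incumbent chooses Aggressive. Subgame-perfect outcome: (Aggressive, Z) with payoffs (4, 9).
For the simultaneous game, intersect best replies.
Incumbent's best replies: X→Soft; Y→Aggressive; Z→Aggressive.
Entrant's best replies: Soft→Z; Moderate→Z; Aggressive→Z.
The unique mutual best reply is (Aggressive, Z), giving (4, 9).
Incumbent's commitment gain: 4 − 4 = 0.

0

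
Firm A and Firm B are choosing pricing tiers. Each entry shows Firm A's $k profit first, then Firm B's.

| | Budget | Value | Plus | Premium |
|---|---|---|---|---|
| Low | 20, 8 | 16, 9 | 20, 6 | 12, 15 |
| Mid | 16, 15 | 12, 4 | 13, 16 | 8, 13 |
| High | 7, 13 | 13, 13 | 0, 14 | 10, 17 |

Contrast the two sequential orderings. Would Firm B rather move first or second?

second

If Firm A leads: Firm B's best replies are Low→Premium, Mid→Plus, High→Premium; Firm A's induced payoffs 12, 13, 10; outcome (Mid, Plus), payoffs (13, 16).
If Firm B leads: Firm A's best replies are Budget→Low, Value→Low, Plus→Low, Premium→Low; Firm B's induced payoffs 8, 9, 6, 15; outcome (Low, Premium), payoffs (12, 15).
Firm B gets 15 moving first and 16 moving second, so Firm B prefers to move second.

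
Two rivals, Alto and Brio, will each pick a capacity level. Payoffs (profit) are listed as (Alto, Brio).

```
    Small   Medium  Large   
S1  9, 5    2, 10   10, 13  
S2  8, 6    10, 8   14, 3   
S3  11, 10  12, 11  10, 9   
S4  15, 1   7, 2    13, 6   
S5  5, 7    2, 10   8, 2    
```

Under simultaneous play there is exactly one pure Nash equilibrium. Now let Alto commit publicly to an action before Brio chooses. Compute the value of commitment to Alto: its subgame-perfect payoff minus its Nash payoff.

Solve by backward induction (Alto leads).
- S1: BR = Large, leader payoff 10.
- S2: BR = Medium, leader payoff 10.
- S3: BR = Medium, leader payoff 12.
- S4: BR = Large, leader payoff 13.
- S5: BR = Medium, leader payoff 2.
Maximizing over 10, 10, 12, 13, 2, Alto chooses S4. Subgame-perfect outcome: (S4, Large) with payoffs (13, 6).
For the simultaneous game, intersect best replies.
Alto's best replies: Small→S4; Medium→S3; Large→S2.
Brio's best replies: S1→Large; S2→Medium; S3→Medium; S4→Large; S5→Medium.
Only (S3, Medium) has each player best-responding; Nash payoffs (12, 11).
Alto's commitment gain: 13 − 12 = 1.

1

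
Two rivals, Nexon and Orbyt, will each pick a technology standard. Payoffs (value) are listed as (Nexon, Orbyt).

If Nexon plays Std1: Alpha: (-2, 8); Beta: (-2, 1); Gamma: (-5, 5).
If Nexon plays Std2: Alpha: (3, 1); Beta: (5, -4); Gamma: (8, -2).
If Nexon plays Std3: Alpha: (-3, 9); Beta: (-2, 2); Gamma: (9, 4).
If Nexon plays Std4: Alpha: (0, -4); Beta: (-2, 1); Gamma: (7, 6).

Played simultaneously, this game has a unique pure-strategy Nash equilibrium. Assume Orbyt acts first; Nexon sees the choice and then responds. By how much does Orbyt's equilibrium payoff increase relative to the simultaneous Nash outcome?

Backward induction with Orbyt moving first.
- Alpha → Nexon plays Std2 (best of -2, 3, -3, 0); Orbyt gets 1.
- Beta → Nexon plays Std2 (best of -2, 5, -2, -2); Orbyt gets -4.
- Gamma → Nexon plays Std3 (best of -5, 8, 9, 7); Orbyt gets 4.
Orbyt's induced payoffs are 1, -4, 4, so Orbyt commits to Gamma. Subgame-perfect outcome: (Std3, Gamma) with payoffs (9, 4).
Now find the simultaneous Nash equilibrium.
Nexon's best replies: Alpha→Std2; Beta→Std2; Gamma→Std3.
Orbyt's best replies: Std1→Alpha; Std2→Alpha; Std3→Alpha; Std4→Gamma.
Only (Std2, Alpha) has each player best-responding; Nash payoffs (3, 1).
Orbyt's commitment gain: 4 − 1 = 3.

3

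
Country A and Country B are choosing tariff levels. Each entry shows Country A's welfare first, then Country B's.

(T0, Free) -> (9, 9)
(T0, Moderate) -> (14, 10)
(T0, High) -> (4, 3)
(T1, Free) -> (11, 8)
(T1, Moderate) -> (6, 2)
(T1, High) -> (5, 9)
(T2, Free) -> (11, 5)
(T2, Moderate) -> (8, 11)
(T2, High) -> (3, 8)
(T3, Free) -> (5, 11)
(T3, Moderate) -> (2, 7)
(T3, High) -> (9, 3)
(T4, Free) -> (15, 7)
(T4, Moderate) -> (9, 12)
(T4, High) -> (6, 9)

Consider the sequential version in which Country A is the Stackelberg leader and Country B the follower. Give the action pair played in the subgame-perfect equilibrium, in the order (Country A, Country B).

(T0, Moderate)

Solve by backward induction (Country A leads).
- T0: Country B compares 9, 10, 3 and picks Moderate; Country A would get 14.
- T1: Country B compares 8, 2, 9 and picks High; Country A would get 5.
- T2: Country B compares 5, 11, 8 and picks Moderate; Country A would get 8.
- T3: Country B compares 11, 7, 3 and picks Free; Country A would get 5.
- T4: Country B compares 7, 12, 9 and picks Moderate; Country A would get 9.
Country A's induced payoffs are 14, 5, 8, 5, 9, so Country A commits to T0. Subgame-perfect outcome: (T0, Moderate) with payoffs (14, 10).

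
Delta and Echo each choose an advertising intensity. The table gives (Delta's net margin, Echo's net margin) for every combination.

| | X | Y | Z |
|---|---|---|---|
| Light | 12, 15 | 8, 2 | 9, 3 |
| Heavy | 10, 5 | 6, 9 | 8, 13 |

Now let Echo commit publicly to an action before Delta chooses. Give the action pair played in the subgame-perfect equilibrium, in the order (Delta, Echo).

(Light, X)

Work backward from Delta's decision.
- X: Delta compares 12, 10 and picks Light; Echo would get 15.
- Y: Delta compares 8, 6 and picks Light; Echo would get 2.
- Z: Delta compares 9, 8 and picks Light; Echo would get 3.
Echo's induced payoffs are 15, 2, 3, so Echo commits to X. Subgame-perfect outcome: (Light, X) with payoffs (12, 15).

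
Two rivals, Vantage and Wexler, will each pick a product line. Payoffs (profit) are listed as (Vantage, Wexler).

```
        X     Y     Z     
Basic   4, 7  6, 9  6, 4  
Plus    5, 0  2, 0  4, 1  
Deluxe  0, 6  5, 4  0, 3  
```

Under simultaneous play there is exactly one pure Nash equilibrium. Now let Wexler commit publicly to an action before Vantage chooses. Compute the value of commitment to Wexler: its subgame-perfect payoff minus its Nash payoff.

Backward induction with Wexler moving first.
- X: BR = Plus, leader payoff 0.
- Y: BR = Basic, leader payoff 9.
- Z: BR = Basic, leader payoff 4.
Wexler's induced payoffs are 0, 9, 4, so Wexler commits to Y. Subgame-perfect outcome: (Basic, Y) with payoffs (6, 9).
For the simultaneous game, intersect best replies.
Vantage's best replies: X→Plus; Y→Basic; Z→Basic.
Wexler's best replies: Basic→Y; Plus→Z; Deluxe→X.
The unique mutual best reply is (Basic, Y), giving (6, 9).
Wexler's commitment gain: 9 − 9 = 0.

0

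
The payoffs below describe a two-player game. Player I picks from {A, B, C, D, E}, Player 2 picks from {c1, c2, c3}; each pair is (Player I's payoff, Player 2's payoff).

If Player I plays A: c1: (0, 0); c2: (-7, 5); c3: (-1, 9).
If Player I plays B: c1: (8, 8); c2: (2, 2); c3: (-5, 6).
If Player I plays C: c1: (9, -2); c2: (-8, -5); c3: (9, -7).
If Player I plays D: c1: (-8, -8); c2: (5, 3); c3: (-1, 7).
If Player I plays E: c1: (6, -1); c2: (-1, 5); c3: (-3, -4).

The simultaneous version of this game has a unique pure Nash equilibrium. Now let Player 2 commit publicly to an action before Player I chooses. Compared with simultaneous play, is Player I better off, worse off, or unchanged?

Solve by backward induction (Player 2 leads).
- c1 → Player I plays C (best of 0, 8, 9, -8, 6); Player 2 gets -2.
- c2 → Player I plays D (best of -7, 2, -8, 5, -1); Player 2 gets 3.
- c3 → Player I plays C (best of -1, -5, 9, -1, -3); Player 2 gets -7.
Among -2, 3, -7, the best is 3 at c2. Subgame-perfect outcome: (D, c2) with payoffs (5, 3).
For the simultaneous game, intersect best replies.
Player I's best replies: c1→C; c2→D; c3→C.
Player 2's best replies: A→c3; B→c1; C→c1; D→c3; E→c2.
Only (C, c1) has each player best-responding; Nash payoffs (9, -2).
Player I earns 5 sequentially versus 9 at the Nash outcome: worse off.

worse off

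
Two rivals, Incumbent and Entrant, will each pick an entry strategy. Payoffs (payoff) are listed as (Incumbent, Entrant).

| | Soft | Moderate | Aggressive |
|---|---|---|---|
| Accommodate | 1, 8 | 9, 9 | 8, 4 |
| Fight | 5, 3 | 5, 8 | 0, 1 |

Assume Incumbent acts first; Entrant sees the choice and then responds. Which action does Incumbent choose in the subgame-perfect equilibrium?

Accommodate

Backward induction with Incumbent moving first.
- Accommodate: Entrant compares 8, 9, 4 and picks Moderate; Incumbent would get 9.
- Fight: Entrant compares 3, 8, 1 and picks Moderate; Incumbent would get 5.
Among 9, 5, the best is 9 at Accommodate. Subgame-perfect outcome: (Accommodate, Moderate) with payoffs (9, 9).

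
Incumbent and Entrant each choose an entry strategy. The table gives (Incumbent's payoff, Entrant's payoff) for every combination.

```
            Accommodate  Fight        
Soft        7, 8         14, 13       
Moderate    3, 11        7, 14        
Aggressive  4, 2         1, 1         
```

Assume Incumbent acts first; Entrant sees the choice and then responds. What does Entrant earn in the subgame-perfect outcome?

Work backward from Entrant's decision.
- Soft: BR = Fight, leader payoff 14.
- Moderate: BR = Fight, leader payoff 7.
- Aggressive: BR = Accommodate, leader payoff 4.
Maximizing over 14, 7, 4, Incumbent chooses Soft. Subgame-perfect outcome: (Soft, Fight) with payoffs (14, 13).

13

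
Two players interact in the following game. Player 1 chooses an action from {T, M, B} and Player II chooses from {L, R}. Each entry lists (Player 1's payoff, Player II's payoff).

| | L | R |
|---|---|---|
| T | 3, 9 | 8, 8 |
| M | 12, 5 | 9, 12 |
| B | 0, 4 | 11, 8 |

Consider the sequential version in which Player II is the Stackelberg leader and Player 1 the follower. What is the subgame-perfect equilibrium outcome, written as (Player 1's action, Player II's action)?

(B, R)

Player 1 best-responds to each possible Player II move:
- L: BR = M, leader payoff 5.
- R: BR = B, leader payoff 8.
Maximizing over 5, 8, Player II chooses R. Subgame-perfect outcome: (B, R) with payoffs (11, 8).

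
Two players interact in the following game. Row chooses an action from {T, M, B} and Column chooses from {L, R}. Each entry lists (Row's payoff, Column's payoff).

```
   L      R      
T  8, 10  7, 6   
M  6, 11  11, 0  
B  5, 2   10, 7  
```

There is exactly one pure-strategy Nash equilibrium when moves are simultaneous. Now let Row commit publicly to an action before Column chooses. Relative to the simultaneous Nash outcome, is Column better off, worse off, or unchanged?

Work backward from Column's decision.
- T: Column compares 10, 6 and picks L; Row would get 8.
- M: Column compares 11, 0 and picks L; Row would get 6.
- B: Column compares 2, 7 and picks R; Row would get 10.
Row's induced payoffs are 8, 6, 10, so Row commits to B. Subgame-perfect outcome: (B, R) with payoffs (10, 7).
Under simultaneous play:
Row's best replies: L→T; R→M.
Column's best replies: T→L; M→L; B→R.
The unique mutual best reply is (T, L), giving (8, 10).
Column earns 7 sequentially versus 10 at the Nash outcome: worse off.

worse off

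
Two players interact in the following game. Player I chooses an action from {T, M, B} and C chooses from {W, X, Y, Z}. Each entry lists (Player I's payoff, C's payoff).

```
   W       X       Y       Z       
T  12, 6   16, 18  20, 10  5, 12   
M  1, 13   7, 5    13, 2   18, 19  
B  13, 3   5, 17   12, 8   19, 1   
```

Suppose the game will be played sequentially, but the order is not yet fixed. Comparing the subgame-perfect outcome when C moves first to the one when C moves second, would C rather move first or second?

second

If Player I leads: C's best replies are T→X, M→Z, B→X; Player I's induced payoffs 16, 18, 5; outcome (M, Z), payoffs (18, 19).
If C leads: Player I's best replies are W→B, X→T, Y→T, Z→B; C's induced payoffs 3, 18, 10, 1; outcome (T, X), payoffs (16, 18).
C gets 18 moving first and 19 moving second, so C prefers to move second.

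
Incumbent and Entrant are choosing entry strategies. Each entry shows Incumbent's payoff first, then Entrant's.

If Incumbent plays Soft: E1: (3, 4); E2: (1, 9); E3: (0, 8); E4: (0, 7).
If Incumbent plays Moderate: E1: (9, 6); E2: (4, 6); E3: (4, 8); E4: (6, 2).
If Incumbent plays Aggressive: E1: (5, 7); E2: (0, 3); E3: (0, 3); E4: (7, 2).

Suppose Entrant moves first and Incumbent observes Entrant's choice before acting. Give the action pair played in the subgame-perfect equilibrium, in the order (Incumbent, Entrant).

(Moderate, E3)

Solve by backward induction (Entrant leads).
- E1: Incumbent compares 3, 9, 5 and picks Moderate; Entrant would get 6.
- E2: Incumbent compares 1, 4, 0 and picks Moderate; Entrant would get 6.
- E3: Incumbent compares 0, 4, 0 and picks Moderate; Entrant would get 8.
- E4: Incumbent compares 0, 6, 7 and picks Aggressive; Entrant would get 2.
Maximizing over 6, 6, 8, 2, Entrant chooses E3. Subgame-perfect outcome: (Moderate, E3) with payoffs (4, 8).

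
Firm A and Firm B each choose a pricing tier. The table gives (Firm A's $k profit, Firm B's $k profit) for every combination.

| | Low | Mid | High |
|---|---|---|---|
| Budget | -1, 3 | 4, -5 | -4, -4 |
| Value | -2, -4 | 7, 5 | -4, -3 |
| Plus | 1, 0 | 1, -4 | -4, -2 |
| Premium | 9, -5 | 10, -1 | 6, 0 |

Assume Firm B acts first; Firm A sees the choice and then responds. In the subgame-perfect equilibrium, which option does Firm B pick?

Work backward from Firm A's decision.
- Low: BR = Premium, leader payoff -5.
- Mid: BR = Premium, leader payoff -1.
- High: BR = Premium, leader payoff 0.
Firm B's induced payoffs are -5, -1, 0, so Firm B commits to High. Subgame-perfect outcome: (Premium, High) with payoffs (6, 0).

High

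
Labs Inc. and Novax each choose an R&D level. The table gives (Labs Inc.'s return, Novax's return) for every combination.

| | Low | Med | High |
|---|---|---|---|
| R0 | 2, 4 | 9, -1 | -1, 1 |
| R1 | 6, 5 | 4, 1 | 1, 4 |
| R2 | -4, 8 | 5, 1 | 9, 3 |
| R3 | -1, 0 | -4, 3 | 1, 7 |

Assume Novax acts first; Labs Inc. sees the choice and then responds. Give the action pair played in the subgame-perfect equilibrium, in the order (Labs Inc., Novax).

(R1, Low)

Backward induction with Novax moving first.
- Low → Labs Inc. plays R1 (best of 2, 6, -4, -1); Novax gets 5.
- Med → Labs Inc. plays R0 (best of 9, 4, 5, -4); Novax gets -1.
- High → Labs Inc. plays R2 (best of -1, 1, 9, 1); Novax gets 3.
Maximizing over 5, -1, 3, Novax chooses Low. Subgame-perfect outcome: (R1, Low) with payoffs (6, 5).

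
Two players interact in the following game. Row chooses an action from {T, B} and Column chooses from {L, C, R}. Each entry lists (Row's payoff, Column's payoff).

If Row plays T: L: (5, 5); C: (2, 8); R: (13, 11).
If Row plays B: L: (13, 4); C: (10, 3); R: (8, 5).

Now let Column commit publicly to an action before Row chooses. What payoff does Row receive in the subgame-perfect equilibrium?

Backward induction with Column moving first.
- L: Row compares 5, 13 and picks B; Column would get 4.
- C: Row compares 2, 10 and picks B; Column would get 3.
- R: Row compares 13, 8 and picks T; Column would get 11.
Among 4, 3, 11, the best is 11 at R. Subgame-perfect outcome: (T, R) with payoffs (13, 11).

13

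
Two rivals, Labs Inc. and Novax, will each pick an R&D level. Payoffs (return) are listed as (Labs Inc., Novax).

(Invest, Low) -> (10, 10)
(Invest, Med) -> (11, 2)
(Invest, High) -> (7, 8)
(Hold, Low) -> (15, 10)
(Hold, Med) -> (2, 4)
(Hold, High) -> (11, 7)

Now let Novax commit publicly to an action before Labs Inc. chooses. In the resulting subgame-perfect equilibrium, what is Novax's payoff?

Labs Inc. best-responds to each possible Novax move:
- Low → Labs Inc. plays Hold (best of 10, 15); Novax gets 10.
- Med → Labs Inc. plays Invest (best of 11, 2); Novax gets 2.
- High → Labs Inc. plays Hold (best of 7, 11); Novax gets 7.
Among 10, 2, 7, the best is 10 at Low. Subgame-perfect outcome: (Hold, Low) with payoffs (15, 10).

10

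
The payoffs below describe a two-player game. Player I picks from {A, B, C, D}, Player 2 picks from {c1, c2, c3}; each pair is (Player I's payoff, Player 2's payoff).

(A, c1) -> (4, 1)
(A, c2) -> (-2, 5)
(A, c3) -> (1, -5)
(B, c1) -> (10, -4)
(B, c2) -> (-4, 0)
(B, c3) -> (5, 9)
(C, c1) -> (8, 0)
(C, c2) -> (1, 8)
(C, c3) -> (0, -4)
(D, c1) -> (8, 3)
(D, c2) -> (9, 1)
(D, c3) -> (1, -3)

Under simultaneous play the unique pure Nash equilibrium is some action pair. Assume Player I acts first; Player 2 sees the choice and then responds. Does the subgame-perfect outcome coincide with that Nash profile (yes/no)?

Work backward from Player 2's decision.
- A: Player 2 compares 1, 5, -5 and picks c2; Player I would get -2.
- B: Player 2 compares -4, 0, 9 and picks c3; Player I would get 5.
- C: Player 2 compares 0, 8, -4 and picks c2; Player I would get 1.
- D: Player 2 compares 3, 1, -3 and picks c1; Player I would get 8.
Maximizing over -2, 5, 1, 8, Player I chooses D. Subgame-perfect outcome: (D, c1) with payoffs (8, 3).
Under simultaneous play:
Player I's best replies: c1→B; c2→D; c3→B.
Player 2's best replies: A→c2; B→c3; C→c2; D→c1.
The unique mutual best reply is (B, c3), giving (5, 9).
Sequential outcome (D, c1) differs from the Nash profile (B, c3).

no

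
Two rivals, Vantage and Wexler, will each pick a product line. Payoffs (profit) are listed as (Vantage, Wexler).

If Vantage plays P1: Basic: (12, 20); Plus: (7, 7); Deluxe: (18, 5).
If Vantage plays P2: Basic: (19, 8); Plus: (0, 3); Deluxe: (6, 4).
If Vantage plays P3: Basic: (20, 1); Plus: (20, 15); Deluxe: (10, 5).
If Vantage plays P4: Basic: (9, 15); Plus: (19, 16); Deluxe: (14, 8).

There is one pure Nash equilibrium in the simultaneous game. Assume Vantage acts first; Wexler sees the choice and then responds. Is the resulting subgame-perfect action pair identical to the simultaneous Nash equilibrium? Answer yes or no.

Wexler best-responds to each possible Vantage move:
- P1 → Wexler plays Basic (best of 20, 7, 5); Vantage gets 12.
- P2 → Wexler plays Basic (best of 8, 3, 4); Vantage gets 19.
- P3 → Wexler plays Plus (best of 1, 15, 5); Vantage gets 20.
- P4 → Wexler plays Plus (best of 15, 16, 8); Vantage gets 19.
Among 12, 19, 20, 19, the best is 20 at P3. Subgame-perfect outcome: (P3, Plus) with payoffs (20, 15).
For the simultaneous game, intersect best replies.
Vantage's best replies: Basic→P3; Plus→P3; Deluxe→P1.
Wexler's best replies: P1→Basic; P2→Basic; P3→Plus; P4→Plus.
The unique mutual best reply is (P3, Plus), giving (20, 15).
Sequential outcome (P3, Plus) coincides with the Nash profile (P3, Plus).

yes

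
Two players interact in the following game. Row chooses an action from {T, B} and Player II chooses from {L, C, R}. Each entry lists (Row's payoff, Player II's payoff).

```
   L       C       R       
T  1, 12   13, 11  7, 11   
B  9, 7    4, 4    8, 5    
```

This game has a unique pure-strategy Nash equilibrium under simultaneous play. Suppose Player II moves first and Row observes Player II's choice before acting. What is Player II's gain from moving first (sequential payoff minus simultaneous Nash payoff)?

4

Solve by backward induction (Player II leads).
- L: BR = B, leader payoff 7.
- C: BR = T, leader payoff 11.
- R: BR = B, leader payoff 5.
Among 7, 11, 5, the best is 11 at C. Subgame-perfect outcome: (T, C) with payoffs (13, 11).
For the simultaneous game, intersect best replies.
Row's best replies: L→B; C→T; R→B.
Player II's best replies: T→L; B→L.
The unique mutual best reply is (B, L), giving (9, 7).
Player II's commitment gain: 11 − 7 = 4.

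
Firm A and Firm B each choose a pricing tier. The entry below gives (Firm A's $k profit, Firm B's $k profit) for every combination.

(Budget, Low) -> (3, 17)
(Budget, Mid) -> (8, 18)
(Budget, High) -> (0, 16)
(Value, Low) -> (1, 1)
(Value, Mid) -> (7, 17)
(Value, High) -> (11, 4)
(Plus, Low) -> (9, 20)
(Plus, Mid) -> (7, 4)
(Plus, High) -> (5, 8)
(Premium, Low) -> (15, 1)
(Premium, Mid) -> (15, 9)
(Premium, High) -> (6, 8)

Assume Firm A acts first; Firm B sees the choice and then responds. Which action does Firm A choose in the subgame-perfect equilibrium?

Backward induction with Firm A moving first.
- Budget: BR = Mid, leader payoff 8.
- Value: BR = Mid, leader payoff 7.
- Plus: BR = Low, leader payoff 9.
- Premium: BR = Mid, leader payoff 15.
Maximizing over 8, 7, 9, 15, Firm A chooses Premium. Subgame-perfect outcome: (Premium, Mid) with payoffs (15, 9).

Premium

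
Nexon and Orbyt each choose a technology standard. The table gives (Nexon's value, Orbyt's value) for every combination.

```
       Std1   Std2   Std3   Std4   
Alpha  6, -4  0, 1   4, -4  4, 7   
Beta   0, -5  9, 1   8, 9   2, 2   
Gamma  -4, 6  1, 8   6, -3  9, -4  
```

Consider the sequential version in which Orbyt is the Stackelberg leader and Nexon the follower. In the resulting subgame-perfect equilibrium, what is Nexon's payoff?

Solve by backward induction (Orbyt leads).
- Std1: BR = Alpha, leader payoff -4.
- Std2: BR = Beta, leader payoff 1.
- Std3: BR = Beta, leader payoff 9.
- Std4: BR = Gamma, leader payoff -4.
Among -4, 1, 9, -4, the best is 9 at Std3. Subgame-perfect outcome: (Beta, Std3) with payoffs (8, 9).

8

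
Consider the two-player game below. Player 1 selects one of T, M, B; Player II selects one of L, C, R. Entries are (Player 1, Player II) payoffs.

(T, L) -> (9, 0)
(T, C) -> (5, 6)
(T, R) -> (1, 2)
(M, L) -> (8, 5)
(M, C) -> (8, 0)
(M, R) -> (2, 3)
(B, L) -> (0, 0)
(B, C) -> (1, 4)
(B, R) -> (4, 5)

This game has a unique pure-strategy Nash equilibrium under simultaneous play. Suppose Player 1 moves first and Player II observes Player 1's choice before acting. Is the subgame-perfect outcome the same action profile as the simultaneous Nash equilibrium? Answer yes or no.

Player II best-responds to each possible Player 1 move:
- T: Player II compares 0, 6, 2 and picks C; Player 1 would get 5.
- M: Player II compares 5, 0, 3 and picks L; Player 1 would get 8.
- B: Player II compares 0, 4, 5 and picks R; Player 1 would get 4.
Maximizing over 5, 8, 4, Player 1 chooses M. Subgame-perfect outcome: (M, L) with payoffs (8, 5).
Now find the simultaneous Nash equilibrium.
Player 1's best replies: L→T; C→M; R→B.
Player II's best replies: T→C; M→L; B→R.
Only (B, R) has each player best-responding; Nash payoffs (4, 5).
Sequential outcome (M, L) differs from the Nash profile (B, R).

no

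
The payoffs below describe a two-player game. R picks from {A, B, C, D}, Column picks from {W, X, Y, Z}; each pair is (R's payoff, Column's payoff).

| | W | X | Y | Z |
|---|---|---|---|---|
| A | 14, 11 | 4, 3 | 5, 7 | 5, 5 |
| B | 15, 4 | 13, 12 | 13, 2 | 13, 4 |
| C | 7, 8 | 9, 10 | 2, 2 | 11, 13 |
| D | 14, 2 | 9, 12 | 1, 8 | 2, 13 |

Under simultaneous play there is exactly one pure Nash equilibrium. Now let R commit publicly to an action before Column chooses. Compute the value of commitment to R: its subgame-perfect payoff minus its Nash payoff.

Solve by backward induction (R leads).
- A → Column plays W (best of 11, 3, 7, 5); R gets 14.
- B → Column plays X (best of 4, 12, 2, 4); R gets 13.
- C → Column plays Z (best of 8, 10, 2, 13); R gets 11.
- D → Column plays Z (best of 2, 12, 8, 13); R gets 2.
R's induced payoffs are 14, 13, 11, 2, so R commits to A. Subgame-perfect outcome: (A, W) with payoffs (14, 11).
Now find the simultaneous Nash equilibrium.
R's best replies: W→B; X→B; Y→B; Z→B.
Column's best replies: A→W; B→X; C→Z; D→Z.
Only (B, X) has each player best-responding; Nash payoffs (13, 12).
R's commitment gain: 14 − 13 = 1.

1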